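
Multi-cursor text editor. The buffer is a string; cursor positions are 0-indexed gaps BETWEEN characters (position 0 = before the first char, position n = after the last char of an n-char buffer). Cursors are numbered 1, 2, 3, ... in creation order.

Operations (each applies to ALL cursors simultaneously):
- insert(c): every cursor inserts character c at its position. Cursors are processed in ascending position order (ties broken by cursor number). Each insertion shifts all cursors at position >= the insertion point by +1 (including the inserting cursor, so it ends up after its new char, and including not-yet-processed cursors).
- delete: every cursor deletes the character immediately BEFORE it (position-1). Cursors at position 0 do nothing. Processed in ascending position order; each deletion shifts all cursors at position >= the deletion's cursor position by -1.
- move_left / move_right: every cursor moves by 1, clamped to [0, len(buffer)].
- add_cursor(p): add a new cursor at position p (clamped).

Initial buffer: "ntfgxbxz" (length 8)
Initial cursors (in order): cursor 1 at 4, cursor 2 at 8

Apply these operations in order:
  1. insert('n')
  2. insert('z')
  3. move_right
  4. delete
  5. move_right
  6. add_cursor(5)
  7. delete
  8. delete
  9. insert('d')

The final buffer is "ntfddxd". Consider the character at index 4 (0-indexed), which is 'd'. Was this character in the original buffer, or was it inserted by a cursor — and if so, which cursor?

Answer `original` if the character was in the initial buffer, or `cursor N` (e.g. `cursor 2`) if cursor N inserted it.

Answer: cursor 3

Derivation:
After op 1 (insert('n')): buffer="ntfgnxbxzn" (len 10), cursors c1@5 c2@10, authorship ....1....2
After op 2 (insert('z')): buffer="ntfgnzxbxznz" (len 12), cursors c1@6 c2@12, authorship ....11....22
After op 3 (move_right): buffer="ntfgnzxbxznz" (len 12), cursors c1@7 c2@12, authorship ....11....22
After op 4 (delete): buffer="ntfgnzbxzn" (len 10), cursors c1@6 c2@10, authorship ....11...2
After op 5 (move_right): buffer="ntfgnzbxzn" (len 10), cursors c1@7 c2@10, authorship ....11...2
After op 6 (add_cursor(5)): buffer="ntfgnzbxzn" (len 10), cursors c3@5 c1@7 c2@10, authorship ....11...2
After op 7 (delete): buffer="ntfgzxz" (len 7), cursors c3@4 c1@5 c2@7, authorship ....1..
After op 8 (delete): buffer="ntfx" (len 4), cursors c1@3 c3@3 c2@4, authorship ....
After op 9 (insert('d')): buffer="ntfddxd" (len 7), cursors c1@5 c3@5 c2@7, authorship ...13.2
Authorship (.=original, N=cursor N): . . . 1 3 . 2
Index 4: author = 3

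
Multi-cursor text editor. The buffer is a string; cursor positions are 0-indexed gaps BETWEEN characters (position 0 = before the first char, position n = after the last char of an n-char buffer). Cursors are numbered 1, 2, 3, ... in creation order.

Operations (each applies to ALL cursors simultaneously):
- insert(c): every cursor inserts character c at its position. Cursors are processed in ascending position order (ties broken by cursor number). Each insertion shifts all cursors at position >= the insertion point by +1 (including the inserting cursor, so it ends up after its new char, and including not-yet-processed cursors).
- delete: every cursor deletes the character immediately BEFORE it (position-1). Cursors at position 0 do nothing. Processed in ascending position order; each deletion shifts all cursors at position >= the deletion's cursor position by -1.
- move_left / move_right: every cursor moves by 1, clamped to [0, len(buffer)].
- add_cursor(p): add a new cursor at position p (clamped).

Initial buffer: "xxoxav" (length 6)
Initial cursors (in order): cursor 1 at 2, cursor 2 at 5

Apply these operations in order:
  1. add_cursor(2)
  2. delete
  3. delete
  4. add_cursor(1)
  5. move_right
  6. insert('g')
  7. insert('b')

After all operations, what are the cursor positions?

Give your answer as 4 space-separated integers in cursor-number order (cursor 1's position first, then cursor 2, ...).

After op 1 (add_cursor(2)): buffer="xxoxav" (len 6), cursors c1@2 c3@2 c2@5, authorship ......
After op 2 (delete): buffer="oxv" (len 3), cursors c1@0 c3@0 c2@2, authorship ...
After op 3 (delete): buffer="ov" (len 2), cursors c1@0 c3@0 c2@1, authorship ..
After op 4 (add_cursor(1)): buffer="ov" (len 2), cursors c1@0 c3@0 c2@1 c4@1, authorship ..
After op 5 (move_right): buffer="ov" (len 2), cursors c1@1 c3@1 c2@2 c4@2, authorship ..
After op 6 (insert('g')): buffer="oggvgg" (len 6), cursors c1@3 c3@3 c2@6 c4@6, authorship .13.24
After op 7 (insert('b')): buffer="oggbbvggbb" (len 10), cursors c1@5 c3@5 c2@10 c4@10, authorship .1313.2424

Answer: 5 10 5 10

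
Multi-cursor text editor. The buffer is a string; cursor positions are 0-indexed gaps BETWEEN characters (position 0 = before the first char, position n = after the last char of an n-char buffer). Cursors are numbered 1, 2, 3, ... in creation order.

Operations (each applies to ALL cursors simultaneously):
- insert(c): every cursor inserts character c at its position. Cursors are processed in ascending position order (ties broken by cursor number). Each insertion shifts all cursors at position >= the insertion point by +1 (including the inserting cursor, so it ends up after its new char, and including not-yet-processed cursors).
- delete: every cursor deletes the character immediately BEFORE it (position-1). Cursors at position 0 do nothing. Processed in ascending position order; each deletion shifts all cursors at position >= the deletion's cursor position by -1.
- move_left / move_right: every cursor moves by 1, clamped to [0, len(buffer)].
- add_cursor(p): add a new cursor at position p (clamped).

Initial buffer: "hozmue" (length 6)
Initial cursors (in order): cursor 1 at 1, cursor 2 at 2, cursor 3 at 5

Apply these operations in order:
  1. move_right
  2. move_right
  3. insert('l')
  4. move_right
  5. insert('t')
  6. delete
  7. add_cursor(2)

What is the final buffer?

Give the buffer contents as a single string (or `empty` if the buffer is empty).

After op 1 (move_right): buffer="hozmue" (len 6), cursors c1@2 c2@3 c3@6, authorship ......
After op 2 (move_right): buffer="hozmue" (len 6), cursors c1@3 c2@4 c3@6, authorship ......
After op 3 (insert('l')): buffer="hozlmluel" (len 9), cursors c1@4 c2@6 c3@9, authorship ...1.2..3
After op 4 (move_right): buffer="hozlmluel" (len 9), cursors c1@5 c2@7 c3@9, authorship ...1.2..3
After op 5 (insert('t')): buffer="hozlmtlutelt" (len 12), cursors c1@6 c2@9 c3@12, authorship ...1.12.2.33
After op 6 (delete): buffer="hozlmluel" (len 9), cursors c1@5 c2@7 c3@9, authorship ...1.2..3
After op 7 (add_cursor(2)): buffer="hozlmluel" (len 9), cursors c4@2 c1@5 c2@7 c3@9, authorship ...1.2..3

Answer: hozlmluel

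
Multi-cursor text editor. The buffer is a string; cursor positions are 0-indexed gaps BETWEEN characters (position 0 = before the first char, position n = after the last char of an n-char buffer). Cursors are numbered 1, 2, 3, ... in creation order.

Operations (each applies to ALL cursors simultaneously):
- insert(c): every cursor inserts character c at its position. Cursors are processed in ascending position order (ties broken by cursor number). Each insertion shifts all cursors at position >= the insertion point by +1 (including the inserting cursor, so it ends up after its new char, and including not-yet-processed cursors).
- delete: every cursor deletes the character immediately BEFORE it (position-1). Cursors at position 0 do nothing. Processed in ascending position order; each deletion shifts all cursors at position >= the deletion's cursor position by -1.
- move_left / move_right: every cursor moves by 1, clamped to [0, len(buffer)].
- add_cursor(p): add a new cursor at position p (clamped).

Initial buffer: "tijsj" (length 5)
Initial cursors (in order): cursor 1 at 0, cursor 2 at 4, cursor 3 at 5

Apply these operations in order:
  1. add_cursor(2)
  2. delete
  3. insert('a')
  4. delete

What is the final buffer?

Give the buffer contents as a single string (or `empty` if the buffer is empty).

After op 1 (add_cursor(2)): buffer="tijsj" (len 5), cursors c1@0 c4@2 c2@4 c3@5, authorship .....
After op 2 (delete): buffer="tj" (len 2), cursors c1@0 c4@1 c2@2 c3@2, authorship ..
After op 3 (insert('a')): buffer="atajaa" (len 6), cursors c1@1 c4@3 c2@6 c3@6, authorship 1.4.23
After op 4 (delete): buffer="tj" (len 2), cursors c1@0 c4@1 c2@2 c3@2, authorship ..

Answer: tj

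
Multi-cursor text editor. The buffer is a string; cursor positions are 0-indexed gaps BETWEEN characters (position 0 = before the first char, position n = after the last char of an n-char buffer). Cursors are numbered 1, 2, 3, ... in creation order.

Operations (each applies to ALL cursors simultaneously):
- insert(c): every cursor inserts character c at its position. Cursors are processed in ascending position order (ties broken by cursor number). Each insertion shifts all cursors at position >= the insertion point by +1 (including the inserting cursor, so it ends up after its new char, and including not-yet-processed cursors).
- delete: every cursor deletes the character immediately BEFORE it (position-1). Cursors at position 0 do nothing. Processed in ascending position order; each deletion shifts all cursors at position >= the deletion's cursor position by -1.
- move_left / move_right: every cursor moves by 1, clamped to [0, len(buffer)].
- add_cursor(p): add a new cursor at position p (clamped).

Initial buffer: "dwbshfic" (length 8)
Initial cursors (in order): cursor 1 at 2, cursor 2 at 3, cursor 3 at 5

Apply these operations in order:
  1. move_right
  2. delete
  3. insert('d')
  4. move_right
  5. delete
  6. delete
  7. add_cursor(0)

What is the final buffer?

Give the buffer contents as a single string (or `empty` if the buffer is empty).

Answer: dc

Derivation:
After op 1 (move_right): buffer="dwbshfic" (len 8), cursors c1@3 c2@4 c3@6, authorship ........
After op 2 (delete): buffer="dwhic" (len 5), cursors c1@2 c2@2 c3@3, authorship .....
After op 3 (insert('d')): buffer="dwddhdic" (len 8), cursors c1@4 c2@4 c3@6, authorship ..12.3..
After op 4 (move_right): buffer="dwddhdic" (len 8), cursors c1@5 c2@5 c3@7, authorship ..12.3..
After op 5 (delete): buffer="dwddc" (len 5), cursors c1@3 c2@3 c3@4, authorship ..13.
After op 6 (delete): buffer="dc" (len 2), cursors c1@1 c2@1 c3@1, authorship ..
After op 7 (add_cursor(0)): buffer="dc" (len 2), cursors c4@0 c1@1 c2@1 c3@1, authorship ..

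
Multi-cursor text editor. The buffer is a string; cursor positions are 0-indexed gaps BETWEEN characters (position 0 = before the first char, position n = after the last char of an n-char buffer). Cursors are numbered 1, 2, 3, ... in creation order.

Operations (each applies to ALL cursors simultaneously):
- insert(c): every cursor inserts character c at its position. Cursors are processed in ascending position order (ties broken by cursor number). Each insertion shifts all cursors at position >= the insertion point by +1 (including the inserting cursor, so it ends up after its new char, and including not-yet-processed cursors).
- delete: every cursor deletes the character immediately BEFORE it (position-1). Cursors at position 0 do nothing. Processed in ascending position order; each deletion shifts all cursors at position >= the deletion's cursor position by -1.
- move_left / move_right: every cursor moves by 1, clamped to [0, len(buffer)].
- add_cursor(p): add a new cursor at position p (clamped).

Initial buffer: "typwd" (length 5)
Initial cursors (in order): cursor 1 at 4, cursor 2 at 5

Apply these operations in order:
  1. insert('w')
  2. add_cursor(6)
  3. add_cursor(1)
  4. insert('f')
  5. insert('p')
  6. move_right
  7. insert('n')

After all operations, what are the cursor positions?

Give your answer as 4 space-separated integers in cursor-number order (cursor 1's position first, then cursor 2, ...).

After op 1 (insert('w')): buffer="typwwdw" (len 7), cursors c1@5 c2@7, authorship ....1.2
After op 2 (add_cursor(6)): buffer="typwwdw" (len 7), cursors c1@5 c3@6 c2@7, authorship ....1.2
After op 3 (add_cursor(1)): buffer="typwwdw" (len 7), cursors c4@1 c1@5 c3@6 c2@7, authorship ....1.2
After op 4 (insert('f')): buffer="tfypwwfdfwf" (len 11), cursors c4@2 c1@7 c3@9 c2@11, authorship .4...11.322
After op 5 (insert('p')): buffer="tfpypwwfpdfpwfp" (len 15), cursors c4@3 c1@9 c3@12 c2@15, authorship .44...111.33222
After op 6 (move_right): buffer="tfpypwwfpdfpwfp" (len 15), cursors c4@4 c1@10 c3@13 c2@15, authorship .44...111.33222
After op 7 (insert('n')): buffer="tfpynpwwfpdnfpwnfpn" (len 19), cursors c4@5 c1@12 c3@16 c2@19, authorship .44.4..111.13323222

Answer: 12 19 16 5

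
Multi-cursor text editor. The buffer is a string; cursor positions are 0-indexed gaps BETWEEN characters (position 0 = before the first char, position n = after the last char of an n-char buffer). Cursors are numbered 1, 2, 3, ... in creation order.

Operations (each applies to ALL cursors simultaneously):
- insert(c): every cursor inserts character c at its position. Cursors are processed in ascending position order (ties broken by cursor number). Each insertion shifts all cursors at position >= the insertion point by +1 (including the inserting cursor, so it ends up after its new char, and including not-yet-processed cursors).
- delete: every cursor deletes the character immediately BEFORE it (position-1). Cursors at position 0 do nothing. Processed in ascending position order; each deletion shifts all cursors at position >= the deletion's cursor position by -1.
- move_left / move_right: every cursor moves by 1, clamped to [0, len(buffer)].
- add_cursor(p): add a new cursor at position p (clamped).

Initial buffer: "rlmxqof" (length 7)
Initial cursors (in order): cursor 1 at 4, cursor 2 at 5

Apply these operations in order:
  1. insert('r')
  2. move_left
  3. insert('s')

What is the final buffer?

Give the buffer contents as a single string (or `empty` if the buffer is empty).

After op 1 (insert('r')): buffer="rlmxrqrof" (len 9), cursors c1@5 c2@7, authorship ....1.2..
After op 2 (move_left): buffer="rlmxrqrof" (len 9), cursors c1@4 c2@6, authorship ....1.2..
After op 3 (insert('s')): buffer="rlmxsrqsrof" (len 11), cursors c1@5 c2@8, authorship ....11.22..

Answer: rlmxsrqsrof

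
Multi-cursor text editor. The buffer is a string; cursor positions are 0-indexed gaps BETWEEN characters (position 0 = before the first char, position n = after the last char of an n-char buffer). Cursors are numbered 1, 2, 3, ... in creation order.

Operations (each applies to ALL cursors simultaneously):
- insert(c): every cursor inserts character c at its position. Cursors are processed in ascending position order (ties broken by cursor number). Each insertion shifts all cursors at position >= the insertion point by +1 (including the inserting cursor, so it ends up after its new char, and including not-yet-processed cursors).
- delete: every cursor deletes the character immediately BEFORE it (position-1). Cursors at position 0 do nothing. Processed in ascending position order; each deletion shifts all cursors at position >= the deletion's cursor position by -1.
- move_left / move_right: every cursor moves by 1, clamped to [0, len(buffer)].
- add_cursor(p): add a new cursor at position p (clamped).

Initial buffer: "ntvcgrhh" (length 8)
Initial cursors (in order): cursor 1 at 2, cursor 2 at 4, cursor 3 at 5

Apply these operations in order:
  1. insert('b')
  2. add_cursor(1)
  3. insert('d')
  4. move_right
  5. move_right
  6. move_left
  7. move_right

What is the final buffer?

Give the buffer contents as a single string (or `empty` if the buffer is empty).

After op 1 (insert('b')): buffer="ntbvcbgbrhh" (len 11), cursors c1@3 c2@6 c3@8, authorship ..1..2.3...
After op 2 (add_cursor(1)): buffer="ntbvcbgbrhh" (len 11), cursors c4@1 c1@3 c2@6 c3@8, authorship ..1..2.3...
After op 3 (insert('d')): buffer="ndtbdvcbdgbdrhh" (len 15), cursors c4@2 c1@5 c2@9 c3@12, authorship .4.11..22.33...
After op 4 (move_right): buffer="ndtbdvcbdgbdrhh" (len 15), cursors c4@3 c1@6 c2@10 c3@13, authorship .4.11..22.33...
After op 5 (move_right): buffer="ndtbdvcbdgbdrhh" (len 15), cursors c4@4 c1@7 c2@11 c3@14, authorship .4.11..22.33...
After op 6 (move_left): buffer="ndtbdvcbdgbdrhh" (len 15), cursors c4@3 c1@6 c2@10 c3@13, authorship .4.11..22.33...
After op 7 (move_right): buffer="ndtbdvcbdgbdrhh" (len 15), cursors c4@4 c1@7 c2@11 c3@14, authorship .4.11..22.33...

Answer: ndtbdvcbdgbdrhh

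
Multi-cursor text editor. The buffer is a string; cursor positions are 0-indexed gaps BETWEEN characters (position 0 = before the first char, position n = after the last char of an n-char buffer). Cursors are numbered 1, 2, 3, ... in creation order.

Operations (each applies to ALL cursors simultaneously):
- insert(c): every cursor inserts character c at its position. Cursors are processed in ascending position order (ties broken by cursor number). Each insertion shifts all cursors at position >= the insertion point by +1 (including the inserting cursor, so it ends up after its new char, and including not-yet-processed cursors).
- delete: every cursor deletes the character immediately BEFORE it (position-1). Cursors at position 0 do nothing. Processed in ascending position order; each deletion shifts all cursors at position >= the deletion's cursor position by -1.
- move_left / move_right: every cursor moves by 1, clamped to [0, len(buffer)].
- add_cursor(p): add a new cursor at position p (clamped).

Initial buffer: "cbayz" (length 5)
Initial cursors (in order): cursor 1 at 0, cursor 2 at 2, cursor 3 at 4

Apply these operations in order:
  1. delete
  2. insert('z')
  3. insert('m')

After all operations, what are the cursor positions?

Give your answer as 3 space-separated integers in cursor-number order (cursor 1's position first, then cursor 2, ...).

Answer: 2 5 8

Derivation:
After op 1 (delete): buffer="caz" (len 3), cursors c1@0 c2@1 c3@2, authorship ...
After op 2 (insert('z')): buffer="zczazz" (len 6), cursors c1@1 c2@3 c3@5, authorship 1.2.3.
After op 3 (insert('m')): buffer="zmczmazmz" (len 9), cursors c1@2 c2@5 c3@8, authorship 11.22.33.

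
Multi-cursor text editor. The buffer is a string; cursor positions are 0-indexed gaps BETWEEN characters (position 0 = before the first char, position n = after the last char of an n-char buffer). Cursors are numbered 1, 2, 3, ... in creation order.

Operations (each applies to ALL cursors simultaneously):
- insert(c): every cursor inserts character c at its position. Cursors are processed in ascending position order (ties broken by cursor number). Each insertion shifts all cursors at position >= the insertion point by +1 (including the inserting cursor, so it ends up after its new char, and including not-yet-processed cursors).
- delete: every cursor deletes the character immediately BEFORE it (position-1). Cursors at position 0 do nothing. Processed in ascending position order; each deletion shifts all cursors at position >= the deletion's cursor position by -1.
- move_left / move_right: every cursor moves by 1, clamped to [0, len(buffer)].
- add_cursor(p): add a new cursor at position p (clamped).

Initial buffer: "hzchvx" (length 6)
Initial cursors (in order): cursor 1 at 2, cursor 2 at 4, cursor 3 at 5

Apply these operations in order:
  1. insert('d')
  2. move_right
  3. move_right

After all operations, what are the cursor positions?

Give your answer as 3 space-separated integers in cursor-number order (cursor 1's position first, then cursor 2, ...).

Answer: 5 8 9

Derivation:
After op 1 (insert('d')): buffer="hzdchdvdx" (len 9), cursors c1@3 c2@6 c3@8, authorship ..1..2.3.
After op 2 (move_right): buffer="hzdchdvdx" (len 9), cursors c1@4 c2@7 c3@9, authorship ..1..2.3.
After op 3 (move_right): buffer="hzdchdvdx" (len 9), cursors c1@5 c2@8 c3@9, authorship ..1..2.3.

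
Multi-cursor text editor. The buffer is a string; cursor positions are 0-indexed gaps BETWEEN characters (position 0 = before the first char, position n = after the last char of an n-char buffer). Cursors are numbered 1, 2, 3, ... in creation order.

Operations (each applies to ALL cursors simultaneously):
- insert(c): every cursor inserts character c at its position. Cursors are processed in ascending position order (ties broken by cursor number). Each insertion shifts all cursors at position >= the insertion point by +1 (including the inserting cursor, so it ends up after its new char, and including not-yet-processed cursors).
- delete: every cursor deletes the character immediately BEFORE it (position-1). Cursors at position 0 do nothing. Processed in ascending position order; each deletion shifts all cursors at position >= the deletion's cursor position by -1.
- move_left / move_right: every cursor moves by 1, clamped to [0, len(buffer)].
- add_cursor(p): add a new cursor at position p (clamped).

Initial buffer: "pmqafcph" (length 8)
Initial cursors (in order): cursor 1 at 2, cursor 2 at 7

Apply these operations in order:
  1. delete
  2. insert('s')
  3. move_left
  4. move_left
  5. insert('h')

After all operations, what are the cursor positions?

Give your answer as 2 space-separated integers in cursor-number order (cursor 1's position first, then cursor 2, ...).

Answer: 1 7

Derivation:
After op 1 (delete): buffer="pqafch" (len 6), cursors c1@1 c2@5, authorship ......
After op 2 (insert('s')): buffer="psqafcsh" (len 8), cursors c1@2 c2@7, authorship .1....2.
After op 3 (move_left): buffer="psqafcsh" (len 8), cursors c1@1 c2@6, authorship .1....2.
After op 4 (move_left): buffer="psqafcsh" (len 8), cursors c1@0 c2@5, authorship .1....2.
After op 5 (insert('h')): buffer="hpsqafhcsh" (len 10), cursors c1@1 c2@7, authorship 1.1...2.2.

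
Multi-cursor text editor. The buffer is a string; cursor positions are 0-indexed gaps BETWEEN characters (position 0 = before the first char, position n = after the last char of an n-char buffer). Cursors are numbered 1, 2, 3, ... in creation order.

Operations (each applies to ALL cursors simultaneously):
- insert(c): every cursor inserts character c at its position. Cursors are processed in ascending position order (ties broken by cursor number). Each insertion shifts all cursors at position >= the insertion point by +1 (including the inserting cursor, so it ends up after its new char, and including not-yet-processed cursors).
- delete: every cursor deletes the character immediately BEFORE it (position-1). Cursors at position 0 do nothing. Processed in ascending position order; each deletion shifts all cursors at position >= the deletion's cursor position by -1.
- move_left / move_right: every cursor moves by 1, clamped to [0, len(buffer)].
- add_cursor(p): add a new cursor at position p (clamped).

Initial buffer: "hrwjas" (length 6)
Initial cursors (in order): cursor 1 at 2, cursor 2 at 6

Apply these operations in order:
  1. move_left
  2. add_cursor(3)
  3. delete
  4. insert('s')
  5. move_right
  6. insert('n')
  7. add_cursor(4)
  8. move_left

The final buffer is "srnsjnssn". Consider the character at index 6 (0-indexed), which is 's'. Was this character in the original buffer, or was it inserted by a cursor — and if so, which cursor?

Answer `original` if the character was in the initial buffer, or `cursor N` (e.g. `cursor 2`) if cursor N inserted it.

After op 1 (move_left): buffer="hrwjas" (len 6), cursors c1@1 c2@5, authorship ......
After op 2 (add_cursor(3)): buffer="hrwjas" (len 6), cursors c1@1 c3@3 c2@5, authorship ......
After op 3 (delete): buffer="rjs" (len 3), cursors c1@0 c3@1 c2@2, authorship ...
After op 4 (insert('s')): buffer="srsjss" (len 6), cursors c1@1 c3@3 c2@5, authorship 1.3.2.
After op 5 (move_right): buffer="srsjss" (len 6), cursors c1@2 c3@4 c2@6, authorship 1.3.2.
After op 6 (insert('n')): buffer="srnsjnssn" (len 9), cursors c1@3 c3@6 c2@9, authorship 1.13.32.2
After op 7 (add_cursor(4)): buffer="srnsjnssn" (len 9), cursors c1@3 c4@4 c3@6 c2@9, authorship 1.13.32.2
After op 8 (move_left): buffer="srnsjnssn" (len 9), cursors c1@2 c4@3 c3@5 c2@8, authorship 1.13.32.2
Authorship (.=original, N=cursor N): 1 . 1 3 . 3 2 . 2
Index 6: author = 2

Answer: cursor 2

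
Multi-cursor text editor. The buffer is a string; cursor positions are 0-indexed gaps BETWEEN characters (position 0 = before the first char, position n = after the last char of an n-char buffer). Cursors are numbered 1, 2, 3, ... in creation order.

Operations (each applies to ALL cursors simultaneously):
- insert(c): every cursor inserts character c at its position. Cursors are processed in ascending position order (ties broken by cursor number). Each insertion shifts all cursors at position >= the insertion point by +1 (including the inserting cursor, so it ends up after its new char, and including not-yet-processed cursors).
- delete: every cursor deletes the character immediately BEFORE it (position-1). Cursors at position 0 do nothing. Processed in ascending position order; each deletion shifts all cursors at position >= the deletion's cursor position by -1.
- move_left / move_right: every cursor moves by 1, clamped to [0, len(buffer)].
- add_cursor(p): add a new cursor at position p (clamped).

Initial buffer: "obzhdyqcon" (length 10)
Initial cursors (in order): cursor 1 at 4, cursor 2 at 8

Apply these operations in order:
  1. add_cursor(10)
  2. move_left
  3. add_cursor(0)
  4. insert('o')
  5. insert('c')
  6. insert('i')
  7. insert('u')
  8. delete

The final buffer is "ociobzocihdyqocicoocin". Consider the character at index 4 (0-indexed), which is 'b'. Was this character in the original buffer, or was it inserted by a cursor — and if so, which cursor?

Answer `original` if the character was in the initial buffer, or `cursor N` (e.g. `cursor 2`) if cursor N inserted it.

Answer: original

Derivation:
After op 1 (add_cursor(10)): buffer="obzhdyqcon" (len 10), cursors c1@4 c2@8 c3@10, authorship ..........
After op 2 (move_left): buffer="obzhdyqcon" (len 10), cursors c1@3 c2@7 c3@9, authorship ..........
After op 3 (add_cursor(0)): buffer="obzhdyqcon" (len 10), cursors c4@0 c1@3 c2@7 c3@9, authorship ..........
After op 4 (insert('o')): buffer="oobzohdyqocoon" (len 14), cursors c4@1 c1@5 c2@10 c3@13, authorship 4...1....2..3.
After op 5 (insert('c')): buffer="ocobzochdyqoccoocn" (len 18), cursors c4@2 c1@7 c2@13 c3@17, authorship 44...11....22..33.
After op 6 (insert('i')): buffer="ociobzocihdyqocicoocin" (len 22), cursors c4@3 c1@9 c2@16 c3@21, authorship 444...111....222..333.
After op 7 (insert('u')): buffer="ociuobzociuhdyqociucoociun" (len 26), cursors c4@4 c1@11 c2@19 c3@25, authorship 4444...1111....2222..3333.
After op 8 (delete): buffer="ociobzocihdyqocicoocin" (len 22), cursors c4@3 c1@9 c2@16 c3@21, authorship 444...111....222..333.
Authorship (.=original, N=cursor N): 4 4 4 . . . 1 1 1 . . . . 2 2 2 . . 3 3 3 .
Index 4: author = original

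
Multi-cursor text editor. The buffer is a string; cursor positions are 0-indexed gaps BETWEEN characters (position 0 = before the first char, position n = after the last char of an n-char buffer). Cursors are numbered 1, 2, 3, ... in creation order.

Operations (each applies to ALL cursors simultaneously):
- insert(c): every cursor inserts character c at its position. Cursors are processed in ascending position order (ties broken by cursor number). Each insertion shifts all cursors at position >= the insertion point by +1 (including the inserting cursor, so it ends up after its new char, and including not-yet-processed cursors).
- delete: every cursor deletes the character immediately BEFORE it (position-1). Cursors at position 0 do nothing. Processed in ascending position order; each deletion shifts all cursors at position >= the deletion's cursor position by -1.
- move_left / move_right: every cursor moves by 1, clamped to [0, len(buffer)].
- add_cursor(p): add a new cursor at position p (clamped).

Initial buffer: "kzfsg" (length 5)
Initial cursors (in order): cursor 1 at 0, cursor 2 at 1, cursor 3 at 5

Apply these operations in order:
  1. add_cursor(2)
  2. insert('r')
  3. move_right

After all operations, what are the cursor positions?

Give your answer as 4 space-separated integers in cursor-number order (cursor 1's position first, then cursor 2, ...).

Answer: 2 4 9 6

Derivation:
After op 1 (add_cursor(2)): buffer="kzfsg" (len 5), cursors c1@0 c2@1 c4@2 c3@5, authorship .....
After op 2 (insert('r')): buffer="rkrzrfsgr" (len 9), cursors c1@1 c2@3 c4@5 c3@9, authorship 1.2.4...3
After op 3 (move_right): buffer="rkrzrfsgr" (len 9), cursors c1@2 c2@4 c4@6 c3@9, authorship 1.2.4...3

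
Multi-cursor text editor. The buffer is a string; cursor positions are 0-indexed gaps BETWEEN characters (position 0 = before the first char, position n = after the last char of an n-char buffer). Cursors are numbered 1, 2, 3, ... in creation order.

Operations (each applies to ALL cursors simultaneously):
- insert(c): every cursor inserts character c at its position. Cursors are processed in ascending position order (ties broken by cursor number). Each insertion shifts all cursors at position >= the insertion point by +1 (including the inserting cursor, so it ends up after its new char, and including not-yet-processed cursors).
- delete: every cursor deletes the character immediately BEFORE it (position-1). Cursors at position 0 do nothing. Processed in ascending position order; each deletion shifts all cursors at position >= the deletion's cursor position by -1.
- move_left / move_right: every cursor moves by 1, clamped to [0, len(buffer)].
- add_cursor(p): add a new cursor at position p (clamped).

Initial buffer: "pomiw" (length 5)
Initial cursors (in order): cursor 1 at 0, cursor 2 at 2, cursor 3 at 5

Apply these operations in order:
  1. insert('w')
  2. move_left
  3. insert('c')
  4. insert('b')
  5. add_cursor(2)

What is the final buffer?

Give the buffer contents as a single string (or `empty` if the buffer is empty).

Answer: cbwpocbwmiwcbw

Derivation:
After op 1 (insert('w')): buffer="wpowmiww" (len 8), cursors c1@1 c2@4 c3@8, authorship 1..2...3
After op 2 (move_left): buffer="wpowmiww" (len 8), cursors c1@0 c2@3 c3@7, authorship 1..2...3
After op 3 (insert('c')): buffer="cwpocwmiwcw" (len 11), cursors c1@1 c2@5 c3@10, authorship 11..22...33
After op 4 (insert('b')): buffer="cbwpocbwmiwcbw" (len 14), cursors c1@2 c2@7 c3@13, authorship 111..222...333
After op 5 (add_cursor(2)): buffer="cbwpocbwmiwcbw" (len 14), cursors c1@2 c4@2 c2@7 c3@13, authorship 111..222...333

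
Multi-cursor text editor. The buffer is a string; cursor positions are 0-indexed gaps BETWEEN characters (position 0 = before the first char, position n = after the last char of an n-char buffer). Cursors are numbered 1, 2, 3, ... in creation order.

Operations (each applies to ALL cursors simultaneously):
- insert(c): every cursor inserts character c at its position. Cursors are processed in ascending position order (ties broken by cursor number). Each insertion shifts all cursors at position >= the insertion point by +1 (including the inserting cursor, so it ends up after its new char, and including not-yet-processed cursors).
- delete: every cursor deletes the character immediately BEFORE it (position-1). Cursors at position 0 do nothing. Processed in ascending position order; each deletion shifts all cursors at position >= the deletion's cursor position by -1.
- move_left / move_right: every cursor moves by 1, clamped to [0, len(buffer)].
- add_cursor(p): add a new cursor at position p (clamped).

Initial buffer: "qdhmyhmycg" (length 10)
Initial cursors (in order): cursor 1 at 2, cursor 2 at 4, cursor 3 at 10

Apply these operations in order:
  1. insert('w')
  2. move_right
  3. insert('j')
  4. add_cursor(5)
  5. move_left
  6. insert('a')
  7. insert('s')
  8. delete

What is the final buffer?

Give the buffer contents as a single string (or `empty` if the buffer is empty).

After op 1 (insert('w')): buffer="qdwhmwyhmycgw" (len 13), cursors c1@3 c2@6 c3@13, authorship ..1..2......3
After op 2 (move_right): buffer="qdwhmwyhmycgw" (len 13), cursors c1@4 c2@7 c3@13, authorship ..1..2......3
After op 3 (insert('j')): buffer="qdwhjmwyjhmycgwj" (len 16), cursors c1@5 c2@9 c3@16, authorship ..1.1.2.2.....33
After op 4 (add_cursor(5)): buffer="qdwhjmwyjhmycgwj" (len 16), cursors c1@5 c4@5 c2@9 c3@16, authorship ..1.1.2.2.....33
After op 5 (move_left): buffer="qdwhjmwyjhmycgwj" (len 16), cursors c1@4 c4@4 c2@8 c3@15, authorship ..1.1.2.2.....33
After op 6 (insert('a')): buffer="qdwhaajmwyajhmycgwaj" (len 20), cursors c1@6 c4@6 c2@11 c3@19, authorship ..1.141.2.22.....333
After op 7 (insert('s')): buffer="qdwhaassjmwyasjhmycgwasj" (len 24), cursors c1@8 c4@8 c2@14 c3@23, authorship ..1.14141.2.222.....3333
After op 8 (delete): buffer="qdwhaajmwyajhmycgwaj" (len 20), cursors c1@6 c4@6 c2@11 c3@19, authorship ..1.141.2.22.....333

Answer: qdwhaajmwyajhmycgwaj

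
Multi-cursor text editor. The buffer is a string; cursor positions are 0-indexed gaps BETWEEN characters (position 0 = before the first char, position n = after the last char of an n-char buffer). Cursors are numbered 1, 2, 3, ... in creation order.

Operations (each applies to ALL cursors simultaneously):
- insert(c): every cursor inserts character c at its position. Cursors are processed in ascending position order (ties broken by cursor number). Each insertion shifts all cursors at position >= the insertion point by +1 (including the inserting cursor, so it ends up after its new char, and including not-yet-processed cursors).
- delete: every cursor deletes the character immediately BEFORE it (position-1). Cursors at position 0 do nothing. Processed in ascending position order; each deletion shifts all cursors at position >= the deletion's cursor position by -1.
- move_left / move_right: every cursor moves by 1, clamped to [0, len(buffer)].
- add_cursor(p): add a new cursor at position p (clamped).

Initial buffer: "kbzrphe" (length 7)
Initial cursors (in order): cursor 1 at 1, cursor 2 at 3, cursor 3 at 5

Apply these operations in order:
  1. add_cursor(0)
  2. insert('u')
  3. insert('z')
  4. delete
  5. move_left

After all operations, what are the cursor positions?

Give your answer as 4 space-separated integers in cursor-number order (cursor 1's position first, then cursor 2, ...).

After op 1 (add_cursor(0)): buffer="kbzrphe" (len 7), cursors c4@0 c1@1 c2@3 c3@5, authorship .......
After op 2 (insert('u')): buffer="ukubzurpuhe" (len 11), cursors c4@1 c1@3 c2@6 c3@9, authorship 4.1..2..3..
After op 3 (insert('z')): buffer="uzkuzbzuzrpuzhe" (len 15), cursors c4@2 c1@5 c2@9 c3@13, authorship 44.11..22..33..
After op 4 (delete): buffer="ukubzurpuhe" (len 11), cursors c4@1 c1@3 c2@6 c3@9, authorship 4.1..2..3..
After op 5 (move_left): buffer="ukubzurpuhe" (len 11), cursors c4@0 c1@2 c2@5 c3@8, authorship 4.1..2..3..

Answer: 2 5 8 0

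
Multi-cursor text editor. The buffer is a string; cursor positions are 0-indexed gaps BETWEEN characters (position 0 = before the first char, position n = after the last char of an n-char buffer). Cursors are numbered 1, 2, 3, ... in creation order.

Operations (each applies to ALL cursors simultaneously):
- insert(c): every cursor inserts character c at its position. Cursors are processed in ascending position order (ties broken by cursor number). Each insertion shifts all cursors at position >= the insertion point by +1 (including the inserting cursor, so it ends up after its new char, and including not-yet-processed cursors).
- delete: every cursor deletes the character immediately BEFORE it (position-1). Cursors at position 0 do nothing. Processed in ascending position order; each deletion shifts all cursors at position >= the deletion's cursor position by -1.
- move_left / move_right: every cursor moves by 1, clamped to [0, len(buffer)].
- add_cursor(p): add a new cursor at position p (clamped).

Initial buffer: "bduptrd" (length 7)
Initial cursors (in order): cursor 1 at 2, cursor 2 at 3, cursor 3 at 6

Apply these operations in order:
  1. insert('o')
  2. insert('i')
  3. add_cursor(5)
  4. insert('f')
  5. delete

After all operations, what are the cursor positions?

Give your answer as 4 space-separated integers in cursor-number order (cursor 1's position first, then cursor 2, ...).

Answer: 4 7 12 5

Derivation:
After op 1 (insert('o')): buffer="bdouoptrod" (len 10), cursors c1@3 c2@5 c3@9, authorship ..1.2...3.
After op 2 (insert('i')): buffer="bdoiuoiptroid" (len 13), cursors c1@4 c2@7 c3@12, authorship ..11.22...33.
After op 3 (add_cursor(5)): buffer="bdoiuoiptroid" (len 13), cursors c1@4 c4@5 c2@7 c3@12, authorship ..11.22...33.
After op 4 (insert('f')): buffer="bdoifufoifptroifd" (len 17), cursors c1@5 c4@7 c2@10 c3@16, authorship ..111.4222...333.
After op 5 (delete): buffer="bdoiuoiptroid" (len 13), cursors c1@4 c4@5 c2@7 c3@12, authorship ..11.22...33.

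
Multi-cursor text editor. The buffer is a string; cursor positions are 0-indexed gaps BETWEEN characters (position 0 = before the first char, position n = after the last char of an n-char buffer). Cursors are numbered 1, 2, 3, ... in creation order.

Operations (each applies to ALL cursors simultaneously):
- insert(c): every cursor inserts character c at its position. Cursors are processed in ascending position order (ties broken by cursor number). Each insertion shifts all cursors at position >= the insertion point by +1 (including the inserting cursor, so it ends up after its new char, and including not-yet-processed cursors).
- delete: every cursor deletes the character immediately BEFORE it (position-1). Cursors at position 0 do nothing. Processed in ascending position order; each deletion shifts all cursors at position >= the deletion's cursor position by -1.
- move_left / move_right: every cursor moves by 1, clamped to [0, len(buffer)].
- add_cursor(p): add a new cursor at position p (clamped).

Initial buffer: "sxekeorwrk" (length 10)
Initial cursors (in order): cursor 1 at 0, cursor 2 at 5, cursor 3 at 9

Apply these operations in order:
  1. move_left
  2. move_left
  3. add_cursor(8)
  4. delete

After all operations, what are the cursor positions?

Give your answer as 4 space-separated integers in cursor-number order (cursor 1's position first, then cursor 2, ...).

After op 1 (move_left): buffer="sxekeorwrk" (len 10), cursors c1@0 c2@4 c3@8, authorship ..........
After op 2 (move_left): buffer="sxekeorwrk" (len 10), cursors c1@0 c2@3 c3@7, authorship ..........
After op 3 (add_cursor(8)): buffer="sxekeorwrk" (len 10), cursors c1@0 c2@3 c3@7 c4@8, authorship ..........
After op 4 (delete): buffer="sxkeork" (len 7), cursors c1@0 c2@2 c3@5 c4@5, authorship .......

Answer: 0 2 5 5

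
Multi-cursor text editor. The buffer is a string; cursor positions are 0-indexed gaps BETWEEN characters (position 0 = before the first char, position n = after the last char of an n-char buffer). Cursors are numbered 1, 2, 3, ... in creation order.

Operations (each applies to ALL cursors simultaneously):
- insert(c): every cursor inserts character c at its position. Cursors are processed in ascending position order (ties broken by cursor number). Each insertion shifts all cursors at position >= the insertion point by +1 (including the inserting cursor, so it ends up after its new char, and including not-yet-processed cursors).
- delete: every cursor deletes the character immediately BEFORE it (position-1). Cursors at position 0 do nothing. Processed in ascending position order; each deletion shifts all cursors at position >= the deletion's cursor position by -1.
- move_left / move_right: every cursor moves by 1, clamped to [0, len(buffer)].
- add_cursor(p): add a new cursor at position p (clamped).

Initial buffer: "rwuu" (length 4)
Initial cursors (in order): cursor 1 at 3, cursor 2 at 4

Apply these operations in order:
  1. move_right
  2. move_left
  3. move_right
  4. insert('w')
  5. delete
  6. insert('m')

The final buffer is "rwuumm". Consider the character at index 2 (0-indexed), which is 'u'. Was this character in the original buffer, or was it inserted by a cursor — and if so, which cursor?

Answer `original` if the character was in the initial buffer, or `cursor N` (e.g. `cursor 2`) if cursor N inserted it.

Answer: original

Derivation:
After op 1 (move_right): buffer="rwuu" (len 4), cursors c1@4 c2@4, authorship ....
After op 2 (move_left): buffer="rwuu" (len 4), cursors c1@3 c2@3, authorship ....
After op 3 (move_right): buffer="rwuu" (len 4), cursors c1@4 c2@4, authorship ....
After op 4 (insert('w')): buffer="rwuuww" (len 6), cursors c1@6 c2@6, authorship ....12
After op 5 (delete): buffer="rwuu" (len 4), cursors c1@4 c2@4, authorship ....
After op 6 (insert('m')): buffer="rwuumm" (len 6), cursors c1@6 c2@6, authorship ....12
Authorship (.=original, N=cursor N): . . . . 1 2
Index 2: author = original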